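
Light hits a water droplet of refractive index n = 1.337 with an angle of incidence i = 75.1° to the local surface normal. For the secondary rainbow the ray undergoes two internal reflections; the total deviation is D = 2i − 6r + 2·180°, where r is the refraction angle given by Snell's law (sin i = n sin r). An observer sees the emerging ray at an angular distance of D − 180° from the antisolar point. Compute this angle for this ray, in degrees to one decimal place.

52.5°

sin r = sin 75.1° / 1.337 = 0.9664/1.337 = 0.7228; r = 46.29°.
D = 2·75.1° − 6·46.29° + 2·180° = 150.20° − 277.71° + 360° = 232.49°.
Angle from antisolar point = D − 180° = 52.49°.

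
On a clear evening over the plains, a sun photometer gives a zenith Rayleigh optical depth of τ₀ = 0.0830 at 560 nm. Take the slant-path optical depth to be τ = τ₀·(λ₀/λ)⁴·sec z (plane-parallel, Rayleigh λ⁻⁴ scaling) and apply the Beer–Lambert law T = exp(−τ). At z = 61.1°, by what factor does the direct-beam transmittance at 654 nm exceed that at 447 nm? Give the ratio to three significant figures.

1.39

Airmass: sec 61.1° = 2.0692.
τ(654 nm) = 0.0830 × (560/654)⁴ × 2.0692 = 0.0830 × 0.5376 × 2.0692 = 0.0923.
τ(447 nm) = 0.0830 × (560/447)⁴ × 2.0692 = 0.0830 × 2.4633 × 2.0692 = 0.4231.
T(654)/T(447) = exp(τ_B − τ_A) = exp(0.3307) = 1.3920.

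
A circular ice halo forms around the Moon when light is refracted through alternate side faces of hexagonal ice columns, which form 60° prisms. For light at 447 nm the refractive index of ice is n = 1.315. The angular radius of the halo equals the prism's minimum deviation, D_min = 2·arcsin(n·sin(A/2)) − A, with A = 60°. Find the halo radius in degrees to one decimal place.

n·sin(A/2) = 1.315 × sin 30° = 1.315 × 0.5000 = 0.6575.
D_min = 2·arcsin(0.6575) − 60° = 2 × 41.109° − 60° = 22.219°.

22.2°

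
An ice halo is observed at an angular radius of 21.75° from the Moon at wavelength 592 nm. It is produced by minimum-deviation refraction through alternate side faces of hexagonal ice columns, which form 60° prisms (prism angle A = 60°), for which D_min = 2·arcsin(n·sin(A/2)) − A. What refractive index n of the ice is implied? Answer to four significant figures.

Rearranging: n = sin((D_min + A)/2) / sin(A/2).
(D_min + A)/2 = (21.75° + 60°)/2 = 40.875°.
n = sin 40.875° / sin 30° = 0.6544 / 0.5000 = 1.3088.

1.309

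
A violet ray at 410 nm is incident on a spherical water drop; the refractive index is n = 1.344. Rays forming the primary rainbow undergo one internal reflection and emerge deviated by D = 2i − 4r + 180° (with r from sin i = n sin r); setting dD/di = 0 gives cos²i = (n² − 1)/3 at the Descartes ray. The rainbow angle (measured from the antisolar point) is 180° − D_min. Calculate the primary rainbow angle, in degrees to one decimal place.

40.5°

cos²i = (1.80634 − 1)/3 = 0.26878; i = arccos(0.51844) = 58.772°.
sin r = sin 58.772°/1.344 = 0.63625; r = 39.512°.
D_min = 2·58.772° − 4·39.512° + 180° = 139.495°.
Rainbow angle = 180° − D_min = 40.505°.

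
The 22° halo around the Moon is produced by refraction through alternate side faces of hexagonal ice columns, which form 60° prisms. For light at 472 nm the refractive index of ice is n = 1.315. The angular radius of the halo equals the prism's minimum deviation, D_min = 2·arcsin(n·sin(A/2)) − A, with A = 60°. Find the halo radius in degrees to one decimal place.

n·sin(A/2) = 1.315 × sin 30° = 1.315 × 0.5000 = 0.6575.
D_min = 2·arcsin(0.6575) − 60° = 2 × 41.109° − 60° = 22.219°.

22.2°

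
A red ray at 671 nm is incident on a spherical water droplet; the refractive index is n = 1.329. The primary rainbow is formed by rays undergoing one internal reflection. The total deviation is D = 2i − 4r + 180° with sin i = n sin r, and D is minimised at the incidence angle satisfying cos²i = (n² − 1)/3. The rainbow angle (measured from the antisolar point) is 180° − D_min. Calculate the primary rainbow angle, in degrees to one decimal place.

42.7°

cos²i = (1.76624 − 1)/3 = 0.25541; i = arccos(0.50538) = 59.643°.
sin r = sin 59.643°/1.329 = 0.64928; r = 40.487°.
D_min = 2·59.643° − 4·40.487° + 180° = 137.337°.
Rainbow angle = 180° − D_min = 42.663°.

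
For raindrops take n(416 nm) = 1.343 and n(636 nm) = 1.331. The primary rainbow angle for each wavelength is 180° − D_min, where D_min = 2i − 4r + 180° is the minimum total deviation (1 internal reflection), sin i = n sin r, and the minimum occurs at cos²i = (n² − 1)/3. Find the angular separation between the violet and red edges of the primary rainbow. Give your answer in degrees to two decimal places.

1.72°

At 416 nm (n = 1.343): cos²i = 0.26788 → i = 58.830°, r = 39.577°, D_min = 139.354°, rainbow angle = 40.646°.
At 636 nm (n = 1.331): cos²i = 0.25719 → i = 59.527°, r = 40.356°, D_min = 137.630°, rainbow angle = 42.370°.
Angular width = |40.646° − 42.370°| = 1.724°.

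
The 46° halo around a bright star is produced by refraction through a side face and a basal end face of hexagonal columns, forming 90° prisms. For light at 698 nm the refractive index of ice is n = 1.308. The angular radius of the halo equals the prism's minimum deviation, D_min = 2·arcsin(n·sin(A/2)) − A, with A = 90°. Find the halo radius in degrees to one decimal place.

45.3°

n·sin(A/2) = 1.308 × sin 45° = 1.308 × 0.7071 = 0.9249.
D_min = 2·arcsin(0.9249) − 90° = 2 × 67.653° − 90° = 45.305°.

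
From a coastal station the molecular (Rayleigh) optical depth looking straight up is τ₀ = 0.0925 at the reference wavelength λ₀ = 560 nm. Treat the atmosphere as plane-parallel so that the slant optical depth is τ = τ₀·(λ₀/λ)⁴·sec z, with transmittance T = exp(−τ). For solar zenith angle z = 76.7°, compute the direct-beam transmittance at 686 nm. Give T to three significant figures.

sec 76.7° = 4.3469.
τ = 0.0925 × (560/686)⁴ × 4.3469 = 0.0925 × 0.4441 × 4.3469 = 0.1786.
T = exp(−0.1786) = 0.8365.

0.836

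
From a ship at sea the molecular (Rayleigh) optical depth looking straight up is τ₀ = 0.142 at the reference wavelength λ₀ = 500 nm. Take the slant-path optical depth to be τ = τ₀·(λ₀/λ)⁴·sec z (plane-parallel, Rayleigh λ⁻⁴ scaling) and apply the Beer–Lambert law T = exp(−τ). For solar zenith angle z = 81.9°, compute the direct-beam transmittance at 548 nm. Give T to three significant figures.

0.497

sec 81.9° = 7.0972.
τ = 0.142 × (500/548)⁴ × 7.0972 = 0.142 × 0.6930 × 7.0972 = 0.6984.
T = exp(−0.6984) = 0.4974.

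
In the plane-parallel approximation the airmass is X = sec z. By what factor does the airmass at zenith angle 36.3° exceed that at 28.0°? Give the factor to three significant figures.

1.10

X(36.3°)/X(28.0°) = sec 36.3° / sec 28.0° = cos 28.0° / cos 36.3° = 0.8829/0.8059 = 1.0956.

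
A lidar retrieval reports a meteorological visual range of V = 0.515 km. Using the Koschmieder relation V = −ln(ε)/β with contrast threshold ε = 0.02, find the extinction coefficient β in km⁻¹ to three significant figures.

7.60 km⁻¹

β = −ln(0.02) / V = 3.912 / 0.515 = 7.5962 km⁻¹.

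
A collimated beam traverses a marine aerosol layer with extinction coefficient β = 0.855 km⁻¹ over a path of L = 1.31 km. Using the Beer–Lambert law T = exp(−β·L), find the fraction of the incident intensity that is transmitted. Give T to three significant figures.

0.326

τ = β·L = 0.855 × 1.31 = 1.1200.
T = exp(−1.1200) = 0.3263.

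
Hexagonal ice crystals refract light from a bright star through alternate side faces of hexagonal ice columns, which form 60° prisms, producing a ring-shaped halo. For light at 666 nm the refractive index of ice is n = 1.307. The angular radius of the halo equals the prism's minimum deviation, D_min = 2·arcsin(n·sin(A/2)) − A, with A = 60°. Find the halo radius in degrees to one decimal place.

n·sin(A/2) = 1.307 × sin 30° = 1.307 × 0.5000 = 0.6535.
D_min = 2·arcsin(0.6535) − 60° = 2 × 40.806° − 60° = 21.612°.

21.6°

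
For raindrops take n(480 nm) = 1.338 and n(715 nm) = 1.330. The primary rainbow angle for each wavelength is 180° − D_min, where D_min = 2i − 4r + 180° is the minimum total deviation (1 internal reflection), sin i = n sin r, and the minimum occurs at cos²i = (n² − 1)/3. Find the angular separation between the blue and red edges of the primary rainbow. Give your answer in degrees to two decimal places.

1.16°

At 480 nm (n = 1.338): cos²i = 0.26341 → i = 59.120°, r = 39.899°, D_min = 138.643°, rainbow angle = 41.357°.
At 715 nm (n = 1.330): cos²i = 0.25630 → i = 59.585°, r = 40.422°, D_min = 137.484°, rainbow angle = 42.516°.
Angular width = |41.357° − 42.516°| = 1.160°.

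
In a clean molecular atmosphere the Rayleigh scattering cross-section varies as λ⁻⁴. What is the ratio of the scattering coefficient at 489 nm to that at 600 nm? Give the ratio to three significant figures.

Rayleigh scattering ∝ λ⁻⁴, so the ratio of coefficients is the inverse fourth power of the wavelength ratio.
σ(489)/σ(600) = (600/489)⁴ = (1.2270)⁴ = 2.267.

2.27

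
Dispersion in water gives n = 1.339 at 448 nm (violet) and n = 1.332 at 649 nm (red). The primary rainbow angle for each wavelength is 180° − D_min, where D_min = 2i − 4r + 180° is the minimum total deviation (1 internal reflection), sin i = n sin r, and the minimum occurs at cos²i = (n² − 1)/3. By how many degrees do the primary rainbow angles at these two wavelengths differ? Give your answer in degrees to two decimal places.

At 448 nm (n = 1.339): cos²i = 0.26431 → i = 59.062°, r = 39.834°, D_min = 138.786°, rainbow angle = 41.214°.
At 649 nm (n = 1.332): cos²i = 0.25807 → i = 59.469°, r = 40.290°, D_min = 137.776°, rainbow angle = 42.224°.
Angular width = |41.214° − 42.224°| = 1.010°.

1.01°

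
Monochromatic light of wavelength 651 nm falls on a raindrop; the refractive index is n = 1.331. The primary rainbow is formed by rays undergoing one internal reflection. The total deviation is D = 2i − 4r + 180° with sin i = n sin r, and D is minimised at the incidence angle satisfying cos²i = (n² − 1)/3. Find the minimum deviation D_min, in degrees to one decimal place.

137.6°

cos²i = (1.77156 − 1)/3 = 0.25719; i = arccos(0.50714) = 59.527°.
sin r = sin 59.527°/1.331 = 0.64753; r = 40.356°.
D_min = 2·59.527° − 4·40.356° + 180° = 137.630°.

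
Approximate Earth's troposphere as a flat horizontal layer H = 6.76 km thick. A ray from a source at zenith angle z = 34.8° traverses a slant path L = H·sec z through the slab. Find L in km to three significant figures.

8.23 km

sec z = 1/cos 34.8° = 1.2178.
L = 6.76 × 1.2178 = 8.232 km.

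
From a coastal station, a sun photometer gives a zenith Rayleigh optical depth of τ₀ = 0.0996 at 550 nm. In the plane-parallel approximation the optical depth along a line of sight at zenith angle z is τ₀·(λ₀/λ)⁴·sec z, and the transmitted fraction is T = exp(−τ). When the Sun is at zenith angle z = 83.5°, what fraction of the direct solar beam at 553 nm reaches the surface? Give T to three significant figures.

0.423

sec 83.5° = 8.8337.
τ = 0.0996 × (550/553)⁴ × 8.8337 = 0.0996 × 0.9785 × 8.8337 = 0.8609.
T = exp(−0.8609) = 0.4228.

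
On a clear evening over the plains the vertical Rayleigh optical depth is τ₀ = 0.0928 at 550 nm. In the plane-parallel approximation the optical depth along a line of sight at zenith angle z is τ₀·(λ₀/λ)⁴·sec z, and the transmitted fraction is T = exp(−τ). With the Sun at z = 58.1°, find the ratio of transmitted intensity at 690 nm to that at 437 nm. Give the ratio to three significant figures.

Airmass: sec 58.1° = 1.8924.
τ(690 nm) = 0.0928 × (550/690)⁴ × 1.8924 = 0.0928 × 0.4037 × 1.8924 = 0.0709.
τ(437 nm) = 0.0928 × (550/437)⁴ × 1.8924 = 0.0928 × 2.5091 × 1.8924 = 0.4406.
T(690)/T(437) = exp(τ_B − τ_A) = exp(0.3697) = 1.4474.

1.45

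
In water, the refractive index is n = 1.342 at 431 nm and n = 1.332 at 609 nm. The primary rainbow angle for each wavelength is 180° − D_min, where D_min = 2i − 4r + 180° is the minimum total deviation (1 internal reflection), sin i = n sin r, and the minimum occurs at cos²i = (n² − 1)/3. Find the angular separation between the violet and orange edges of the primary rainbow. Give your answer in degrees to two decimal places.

At 431 nm (n = 1.342): cos²i = 0.26699 → i = 58.888°, r = 39.641°, D_min = 139.213°, rainbow angle = 40.787°.
At 609 nm (n = 1.332): cos²i = 0.25807 → i = 59.469°, r = 40.290°, D_min = 137.776°, rainbow angle = 42.224°.
Angular width = |40.787° − 42.224°| = 1.437°.

1.44°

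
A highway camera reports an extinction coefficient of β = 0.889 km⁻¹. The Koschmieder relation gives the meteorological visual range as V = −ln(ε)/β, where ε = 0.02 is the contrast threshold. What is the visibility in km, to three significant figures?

4.40 km

V = −ln(0.02) / 0.889 = 3.912 / 0.889 = 4.4005 km.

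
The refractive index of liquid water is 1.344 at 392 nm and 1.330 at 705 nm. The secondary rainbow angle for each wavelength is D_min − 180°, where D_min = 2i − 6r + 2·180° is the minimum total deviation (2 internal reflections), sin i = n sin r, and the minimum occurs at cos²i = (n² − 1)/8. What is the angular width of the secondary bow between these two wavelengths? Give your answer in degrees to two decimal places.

3.63°

At 392 nm (n = 1.344): cos²i = 0.10079 → i = 71.490°, r = 44.874°, D_min = 233.733°, rainbow angle = 53.733°.
At 705 nm (n = 1.330): cos²i = 0.09611 → i = 71.940°, r = 45.630°, D_min = 230.101°, rainbow angle = 50.101°.
Angular width = |53.733° − 50.101°| = 3.632°.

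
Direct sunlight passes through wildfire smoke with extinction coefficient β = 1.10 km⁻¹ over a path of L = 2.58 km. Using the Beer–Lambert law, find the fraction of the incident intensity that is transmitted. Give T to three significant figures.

τ = β·L = 1.10 × 2.58 = 2.8380.
T = exp(−2.8380) = 0.0585.

0.0585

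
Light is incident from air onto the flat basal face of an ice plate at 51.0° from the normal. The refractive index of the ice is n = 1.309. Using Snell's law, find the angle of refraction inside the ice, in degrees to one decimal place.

Snell: sin θ_r = sin θ_i / n = sin 51.0° / 1.309 = 0.7771 / 1.309 = 0.5937.
θ_r = arcsin(0.5937) = 36.42°.

36.4°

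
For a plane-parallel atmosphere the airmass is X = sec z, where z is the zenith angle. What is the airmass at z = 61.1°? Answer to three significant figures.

X = sec z = 1/cos 61.1° = 1/0.4833 = 2.0692.

2.07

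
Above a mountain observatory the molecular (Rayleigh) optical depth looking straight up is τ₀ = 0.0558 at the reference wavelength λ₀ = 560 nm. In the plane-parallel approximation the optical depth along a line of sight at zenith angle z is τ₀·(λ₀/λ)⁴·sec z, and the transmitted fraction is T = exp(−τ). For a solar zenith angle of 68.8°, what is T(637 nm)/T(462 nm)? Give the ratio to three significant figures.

1.27

Airmass: sec 68.8° = 2.7653.
τ(637 nm) = 0.0558 × (560/637)⁴ × 2.7653 = 0.0558 × 0.5973 × 2.7653 = 0.0922.
τ(462 nm) = 0.0558 × (560/462)⁴ × 2.7653 = 0.0558 × 2.1587 × 2.7653 = 0.3331.
T(637)/T(462) = exp(τ_B − τ_A) = exp(0.2409) = 1.2724.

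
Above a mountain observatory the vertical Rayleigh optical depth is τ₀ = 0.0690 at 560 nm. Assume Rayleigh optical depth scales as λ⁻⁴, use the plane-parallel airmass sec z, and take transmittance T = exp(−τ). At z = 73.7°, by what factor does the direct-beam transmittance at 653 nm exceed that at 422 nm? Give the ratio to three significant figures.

1.88

Airmass: sec 73.7° = 3.5629.
τ(653 nm) = 0.0690 × (560/653)⁴ × 3.5629 = 0.0690 × 0.5409 × 3.5629 = 0.1330.
τ(422 nm) = 0.0690 × (560/422)⁴ × 3.5629 = 0.0690 × 3.1010 × 3.5629 = 0.7624.
T(653)/T(422) = exp(τ_B − τ_A) = exp(0.6294) = 1.8765.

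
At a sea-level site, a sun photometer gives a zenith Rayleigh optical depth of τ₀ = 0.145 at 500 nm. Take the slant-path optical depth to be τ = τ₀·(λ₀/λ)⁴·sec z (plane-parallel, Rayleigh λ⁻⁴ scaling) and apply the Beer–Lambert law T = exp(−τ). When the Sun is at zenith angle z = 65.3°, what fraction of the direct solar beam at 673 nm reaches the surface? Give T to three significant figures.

sec 65.3° = 2.3931.
τ = 0.145 × (500/673)⁴ × 2.3931 = 0.145 × 0.3047 × 2.3931 = 0.1057.
T = exp(−0.1057) = 0.8997.

0.900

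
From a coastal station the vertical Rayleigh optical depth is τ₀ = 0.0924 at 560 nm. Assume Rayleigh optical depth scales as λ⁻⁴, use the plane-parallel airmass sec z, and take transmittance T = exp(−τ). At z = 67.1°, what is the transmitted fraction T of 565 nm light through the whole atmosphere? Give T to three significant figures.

sec 67.1° = 2.5699.
τ = 0.0924 × (560/565)⁴ × 2.5699 = 0.0924 × 0.9651 × 2.5699 = 0.2292.
T = exp(−0.2292) = 0.7952.

0.795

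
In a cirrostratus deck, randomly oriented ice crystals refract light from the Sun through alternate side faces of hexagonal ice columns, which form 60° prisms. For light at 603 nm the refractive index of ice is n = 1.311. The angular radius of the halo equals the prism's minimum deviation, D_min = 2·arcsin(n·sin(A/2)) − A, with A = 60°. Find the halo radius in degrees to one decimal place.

21.9°

n·sin(A/2) = 1.311 × sin 30° = 1.311 × 0.5000 = 0.6555.
D_min = 2·arcsin(0.6555) − 60° = 2 × 40.958° − 60° = 21.915°.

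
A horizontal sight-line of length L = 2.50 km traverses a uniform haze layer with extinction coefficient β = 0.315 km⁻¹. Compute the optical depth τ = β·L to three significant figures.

0.787

τ = β·L = 0.315 × 2.50 = 0.7875.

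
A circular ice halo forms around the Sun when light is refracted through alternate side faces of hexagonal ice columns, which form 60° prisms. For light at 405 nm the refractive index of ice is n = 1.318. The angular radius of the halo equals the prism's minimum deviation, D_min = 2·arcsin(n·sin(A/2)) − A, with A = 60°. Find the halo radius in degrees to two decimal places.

n·sin(A/2) = 1.318 × sin 30° = 1.318 × 0.5000 = 0.6590.
D_min = 2·arcsin(0.6590) − 60° = 2 × 41.224° − 60° = 22.447°.

22.45°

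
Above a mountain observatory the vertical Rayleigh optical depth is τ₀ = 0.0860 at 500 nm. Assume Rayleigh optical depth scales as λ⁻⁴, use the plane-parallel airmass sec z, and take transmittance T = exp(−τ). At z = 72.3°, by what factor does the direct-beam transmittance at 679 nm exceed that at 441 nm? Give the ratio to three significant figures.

1.47

Airmass: sec 72.3° = 3.2891.
τ(679 nm) = 0.0860 × (500/679)⁴ × 3.2891 = 0.0860 × 0.2940 × 3.2891 = 0.0832.
τ(441 nm) = 0.0860 × (500/441)⁴ × 3.2891 = 0.0860 × 1.6524 × 3.2891 = 0.4674.
T(679)/T(441) = exp(τ_B − τ_A) = exp(0.3842) = 1.4685.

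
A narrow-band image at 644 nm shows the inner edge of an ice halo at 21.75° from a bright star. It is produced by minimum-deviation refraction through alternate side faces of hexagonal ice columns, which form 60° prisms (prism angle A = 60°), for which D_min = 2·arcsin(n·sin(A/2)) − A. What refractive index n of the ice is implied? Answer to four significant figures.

Rearranging: n = sin((D_min + A)/2) / sin(A/2).
(D_min + A)/2 = (21.75° + 60°)/2 = 40.875°.
n = sin 40.875° / sin 30° = 0.6544 / 0.5000 = 1.3088.

1.309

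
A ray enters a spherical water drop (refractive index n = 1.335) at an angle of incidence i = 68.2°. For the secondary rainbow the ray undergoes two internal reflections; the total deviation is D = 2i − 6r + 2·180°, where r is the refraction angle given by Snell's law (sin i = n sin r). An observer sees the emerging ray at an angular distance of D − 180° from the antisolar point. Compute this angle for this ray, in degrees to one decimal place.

sin r = sin 68.2° / 1.335 = 0.9285/1.335 = 0.6955; r = 44.07°.
D = 2·68.2° − 6·44.07° + 2·180° = 136.40° − 264.40° + 360° = 232.00°.
Angle from antisolar point = D − 180° = 52.00°.

52.0°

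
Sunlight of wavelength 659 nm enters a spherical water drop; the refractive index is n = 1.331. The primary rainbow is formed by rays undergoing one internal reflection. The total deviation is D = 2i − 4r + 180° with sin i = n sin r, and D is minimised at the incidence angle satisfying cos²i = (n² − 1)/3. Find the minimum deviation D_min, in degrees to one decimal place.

cos²i = (1.77156 − 1)/3 = 0.25719; i = arccos(0.50714) = 59.527°.
sin r = sin 59.527°/1.331 = 0.64753; r = 40.356°.
D_min = 2·59.527° − 4·40.356° + 180° = 137.630°.

137.6°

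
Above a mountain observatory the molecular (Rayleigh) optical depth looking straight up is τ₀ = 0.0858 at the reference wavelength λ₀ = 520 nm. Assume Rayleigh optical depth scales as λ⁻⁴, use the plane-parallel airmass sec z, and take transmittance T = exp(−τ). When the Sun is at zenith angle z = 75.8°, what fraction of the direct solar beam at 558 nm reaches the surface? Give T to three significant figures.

sec 75.8° = 4.0765.
τ = 0.0858 × (520/558)⁴ × 4.0765 = 0.0858 × 0.7542 × 4.0765 = 0.2638.
T = exp(−0.2638) = 0.7681.

0.768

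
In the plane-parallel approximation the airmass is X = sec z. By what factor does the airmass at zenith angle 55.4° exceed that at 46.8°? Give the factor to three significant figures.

1.21

X(55.4°)/X(46.8°) = sec 55.4° / sec 46.8° = cos 46.8° / cos 55.4° = 0.6845/0.5678 = 1.2055.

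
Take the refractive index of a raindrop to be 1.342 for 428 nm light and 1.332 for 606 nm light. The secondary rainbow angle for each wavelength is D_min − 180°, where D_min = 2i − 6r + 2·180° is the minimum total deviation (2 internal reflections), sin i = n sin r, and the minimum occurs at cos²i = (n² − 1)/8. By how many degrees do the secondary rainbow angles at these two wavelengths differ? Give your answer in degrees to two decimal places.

2.59°

At 428 nm (n = 1.342): cos²i = 0.10012 → i = 71.554°, r = 44.981°, D_min = 233.222°, rainbow angle = 53.222°.
At 606 nm (n = 1.332): cos²i = 0.09678 → i = 71.875°, r = 45.520°, D_min = 230.628°, rainbow angle = 50.628°.
Angular width = |53.222° − 50.628°| = 2.594°.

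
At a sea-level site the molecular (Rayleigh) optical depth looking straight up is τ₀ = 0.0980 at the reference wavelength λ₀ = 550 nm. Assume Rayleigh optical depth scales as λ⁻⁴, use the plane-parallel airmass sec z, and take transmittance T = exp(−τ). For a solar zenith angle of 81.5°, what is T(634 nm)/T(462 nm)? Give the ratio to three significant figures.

Airmass: sec 81.5° = 6.7655.
τ(634 nm) = 0.0980 × (550/634)⁴ × 6.7655 = 0.0980 × 0.5664 × 6.7655 = 0.3755.
τ(462 nm) = 0.0980 × (550/462)⁴ × 6.7655 = 0.0980 × 2.0086 × 6.7655 = 1.3317.
T(634)/T(462) = exp(τ_B − τ_A) = exp(0.9562) = 2.6018.

2.60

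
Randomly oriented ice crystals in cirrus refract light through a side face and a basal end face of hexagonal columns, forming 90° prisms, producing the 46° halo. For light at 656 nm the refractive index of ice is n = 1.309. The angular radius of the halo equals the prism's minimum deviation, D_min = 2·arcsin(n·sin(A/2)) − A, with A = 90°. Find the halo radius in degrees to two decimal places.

45.52°

n·sin(A/2) = 1.309 × sin 45° = 1.309 × 0.7071 = 0.9256.
D_min = 2·arcsin(0.9256) − 90° = 2 × 67.759° − 90° = 45.519°.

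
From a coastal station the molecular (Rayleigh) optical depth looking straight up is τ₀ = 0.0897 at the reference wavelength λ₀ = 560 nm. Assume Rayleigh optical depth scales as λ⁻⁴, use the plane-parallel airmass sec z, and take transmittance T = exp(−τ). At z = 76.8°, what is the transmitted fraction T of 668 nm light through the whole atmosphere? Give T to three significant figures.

0.824

sec 76.8° = 4.3792.
τ = 0.0897 × (560/668)⁴ × 4.3792 = 0.0897 × 0.4939 × 4.3792 = 0.1940.
T = exp(−0.1940) = 0.8236.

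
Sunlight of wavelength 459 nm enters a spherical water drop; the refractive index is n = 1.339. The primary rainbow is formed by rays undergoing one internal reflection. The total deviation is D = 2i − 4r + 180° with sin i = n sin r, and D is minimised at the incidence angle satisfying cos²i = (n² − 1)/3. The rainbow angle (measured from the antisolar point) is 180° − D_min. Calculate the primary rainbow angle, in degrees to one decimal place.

cos²i = (1.79292 − 1)/3 = 0.26431; i = arccos(0.51411) = 59.062°.
sin r = sin 59.062°/1.339 = 0.64057; r = 39.834°.
D_min = 2·59.062° − 4·39.834° + 180° = 138.786°.
Rainbow angle = 180° − D_min = 41.214°.

41.2°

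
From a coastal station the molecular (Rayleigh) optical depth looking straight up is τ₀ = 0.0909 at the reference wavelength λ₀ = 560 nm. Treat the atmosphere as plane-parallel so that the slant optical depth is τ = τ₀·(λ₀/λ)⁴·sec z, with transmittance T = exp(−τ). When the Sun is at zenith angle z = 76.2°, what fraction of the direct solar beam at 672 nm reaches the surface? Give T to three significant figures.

0.832

sec 76.2° = 4.1923.
τ = 0.0909 × (560/672)⁴ × 4.1923 = 0.0909 × 0.4823 × 4.1923 = 0.1838.
T = exp(−0.1838) = 0.8321.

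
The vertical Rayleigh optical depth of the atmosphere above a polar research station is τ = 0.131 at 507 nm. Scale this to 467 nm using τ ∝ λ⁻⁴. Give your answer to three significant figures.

τ(467 nm) = τ(507 nm) × (507/467)⁴ = 0.131 × (1.0857)⁴ = 0.131 × 1.3892 = 0.1820.

0.182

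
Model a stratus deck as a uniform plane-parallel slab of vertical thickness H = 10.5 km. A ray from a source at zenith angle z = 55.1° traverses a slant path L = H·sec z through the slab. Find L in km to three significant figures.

18.4 km

sec z = 1/cos 55.1° = 1.7478.
L = 10.5 × 1.7478 = 18.352 km.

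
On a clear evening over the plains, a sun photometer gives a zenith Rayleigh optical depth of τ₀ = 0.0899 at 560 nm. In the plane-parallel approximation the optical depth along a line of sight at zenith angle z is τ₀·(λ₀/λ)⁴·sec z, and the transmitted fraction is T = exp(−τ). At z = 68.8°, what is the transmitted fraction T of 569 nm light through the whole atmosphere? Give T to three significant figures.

sec 68.8° = 2.7653.
τ = 0.0899 × (560/569)⁴ × 2.7653 = 0.0899 × 0.9382 × 2.7653 = 0.2332.
T = exp(−0.2332) = 0.7920.

0.792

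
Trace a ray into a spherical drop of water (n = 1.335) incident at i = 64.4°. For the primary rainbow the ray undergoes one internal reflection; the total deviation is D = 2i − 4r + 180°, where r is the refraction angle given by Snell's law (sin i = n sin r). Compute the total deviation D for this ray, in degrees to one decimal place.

138.8°

sin r = sin 64.4° / 1.335 = 0.9018/1.335 = 0.6755; r = 42.50°.
D = 2·64.4° − 4·42.50° + 180° = 128.80° − 169.98° + 180° = 138.82°.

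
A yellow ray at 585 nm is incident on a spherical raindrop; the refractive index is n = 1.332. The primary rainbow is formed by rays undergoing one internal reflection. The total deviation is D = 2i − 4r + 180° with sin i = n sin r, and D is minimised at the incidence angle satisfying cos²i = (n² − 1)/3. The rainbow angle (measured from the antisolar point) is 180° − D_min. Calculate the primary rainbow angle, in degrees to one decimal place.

cos²i = (1.77422 − 1)/3 = 0.25807; i = arccos(0.50801) = 59.469°.
sin r = sin 59.469°/1.332 = 0.64666; r = 40.290°.
D_min = 2·59.469° − 4·40.290° + 180° = 137.776°.
Rainbow angle = 180° − D_min = 42.224°.

42.2°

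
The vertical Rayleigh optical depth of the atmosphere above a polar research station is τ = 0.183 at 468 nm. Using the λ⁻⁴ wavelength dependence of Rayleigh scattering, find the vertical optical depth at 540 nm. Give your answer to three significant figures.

0.103

τ(540 nm) = τ(468 nm) × (468/540)⁴ = 0.183 × (0.8667)⁴ = 0.183 × 0.5642 = 0.1032.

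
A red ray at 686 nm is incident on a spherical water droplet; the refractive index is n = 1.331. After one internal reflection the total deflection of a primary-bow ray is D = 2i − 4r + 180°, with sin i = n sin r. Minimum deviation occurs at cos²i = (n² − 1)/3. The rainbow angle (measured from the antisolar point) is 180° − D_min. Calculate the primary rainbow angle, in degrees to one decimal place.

cos²i = (1.77156 − 1)/3 = 0.25719; i = arccos(0.50714) = 59.527°.
sin r = sin 59.527°/1.331 = 0.64753; r = 40.356°.
D_min = 2·59.527° − 4·40.356° + 180° = 137.630°.
Rainbow angle = 180° − D_min = 42.370°.

42.4°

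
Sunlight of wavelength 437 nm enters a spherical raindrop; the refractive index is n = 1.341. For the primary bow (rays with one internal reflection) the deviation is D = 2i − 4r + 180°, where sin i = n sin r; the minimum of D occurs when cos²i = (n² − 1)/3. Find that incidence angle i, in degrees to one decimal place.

58.9°

cos²i = (1.341² − 1)/3 = (1.79828 − 1)/3 = 0.26609.
cos i = 0.51584, so i = 58.946°.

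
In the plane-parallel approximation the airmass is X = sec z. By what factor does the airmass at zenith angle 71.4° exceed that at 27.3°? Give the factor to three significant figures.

2.79

X(71.4°)/X(27.3°) = sec 71.4° / sec 27.3° = cos 27.3° / cos 71.4° = 0.8886/0.3190 = 2.7860.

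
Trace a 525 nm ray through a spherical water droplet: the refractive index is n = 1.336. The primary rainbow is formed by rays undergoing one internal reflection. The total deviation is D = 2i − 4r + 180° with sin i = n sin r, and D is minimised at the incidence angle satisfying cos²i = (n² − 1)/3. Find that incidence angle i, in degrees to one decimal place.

59.2°

cos²i = (1.336² − 1)/3 = (1.78490 − 1)/3 = 0.26163.
cos i = 0.51150, so i = 59.236°.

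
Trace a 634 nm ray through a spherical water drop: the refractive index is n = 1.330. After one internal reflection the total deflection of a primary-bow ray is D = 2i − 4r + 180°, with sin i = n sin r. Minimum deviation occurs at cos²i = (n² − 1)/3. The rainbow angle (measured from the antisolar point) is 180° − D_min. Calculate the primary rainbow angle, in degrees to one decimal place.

cos²i = (1.76890 − 1)/3 = 0.25630; i = arccos(0.50626) = 59.585°.
sin r = sin 59.585°/1.330 = 0.64841; r = 40.422°.
D_min = 2·59.585° − 4·40.422° + 180° = 137.484°.
Rainbow angle = 180° − D_min = 42.516°.

42.5°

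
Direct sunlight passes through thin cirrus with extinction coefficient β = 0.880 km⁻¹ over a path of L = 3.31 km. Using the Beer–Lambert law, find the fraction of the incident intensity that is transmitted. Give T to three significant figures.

0.0543

τ = β·L = 0.880 × 3.31 = 2.9128.
T = exp(−2.9128) = 0.0543.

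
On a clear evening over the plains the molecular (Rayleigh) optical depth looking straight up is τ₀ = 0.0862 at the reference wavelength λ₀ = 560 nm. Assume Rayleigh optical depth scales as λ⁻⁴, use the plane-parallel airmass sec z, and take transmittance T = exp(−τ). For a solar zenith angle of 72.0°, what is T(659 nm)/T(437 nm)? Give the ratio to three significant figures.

Airmass: sec 72.0° = 3.2361.
τ(659 nm) = 0.0862 × (560/659)⁴ × 3.2361 = 0.0862 × 0.5214 × 3.2361 = 0.1455.
τ(437 nm) = 0.0862 × (560/437)⁴ × 3.2361 = 0.0862 × 2.6967 × 3.2361 = 0.7522.
T(659)/T(437) = exp(τ_B − τ_A) = exp(0.6068) = 1.8345.

1.83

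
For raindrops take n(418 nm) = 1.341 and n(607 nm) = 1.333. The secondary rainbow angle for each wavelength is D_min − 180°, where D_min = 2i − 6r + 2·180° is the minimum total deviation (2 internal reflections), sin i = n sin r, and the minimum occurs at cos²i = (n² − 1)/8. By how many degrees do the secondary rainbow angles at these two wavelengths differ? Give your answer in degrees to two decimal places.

2.08°

At 418 nm (n = 1.341): cos²i = 0.09979 → i = 71.586°, r = 45.034°, D_min = 232.966°, rainbow angle = 52.966°.
At 607 nm (n = 1.333): cos²i = 0.09711 → i = 71.843°, r = 45.466°, D_min = 230.891°, rainbow angle = 50.891°.
Angular width = |52.966° − 50.891°| = 2.075°.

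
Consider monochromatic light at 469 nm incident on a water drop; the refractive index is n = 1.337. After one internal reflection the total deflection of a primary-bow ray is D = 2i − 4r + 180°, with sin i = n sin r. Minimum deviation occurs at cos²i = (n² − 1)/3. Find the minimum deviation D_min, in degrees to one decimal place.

cos²i = (1.78757 − 1)/3 = 0.26252; i = arccos(0.51237) = 59.178°.
sin r = sin 59.178°/1.337 = 0.64231; r = 39.964°.
D_min = 2·59.178° − 4·39.964° + 180° = 138.500°.

138.5°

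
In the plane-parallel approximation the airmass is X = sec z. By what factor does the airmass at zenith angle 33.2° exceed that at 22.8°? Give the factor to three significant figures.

1.10

X(33.2°)/X(22.8°) = sec 33.2° / sec 22.8° = cos 22.8° / cos 33.2° = 0.9219/0.8368 = 1.1017.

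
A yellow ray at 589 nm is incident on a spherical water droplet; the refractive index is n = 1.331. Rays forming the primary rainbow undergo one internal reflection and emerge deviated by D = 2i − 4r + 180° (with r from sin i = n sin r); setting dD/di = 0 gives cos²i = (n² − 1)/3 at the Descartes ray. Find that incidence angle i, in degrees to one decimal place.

cos²i = (1.331² − 1)/3 = (1.77156 − 1)/3 = 0.25719.
cos i = 0.50714, so i = 59.527°.

59.5°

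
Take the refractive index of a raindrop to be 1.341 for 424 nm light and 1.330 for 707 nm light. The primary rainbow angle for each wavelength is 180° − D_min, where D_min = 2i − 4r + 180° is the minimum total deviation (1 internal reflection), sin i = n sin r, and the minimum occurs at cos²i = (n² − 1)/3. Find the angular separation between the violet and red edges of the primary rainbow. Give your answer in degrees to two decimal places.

At 424 nm (n = 1.341): cos²i = 0.26609 → i = 58.946°, r = 39.705°, D_min = 139.071°, rainbow angle = 40.929°.
At 707 nm (n = 1.330): cos²i = 0.25630 → i = 59.585°, r = 40.422°, D_min = 137.484°, rainbow angle = 42.516°.
Angular width = |40.929° − 42.516°| = 1.588°.

1.59°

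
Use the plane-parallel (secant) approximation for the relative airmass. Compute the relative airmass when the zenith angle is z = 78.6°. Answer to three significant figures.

X = sec z = 1/cos 78.6° = 1/0.1977 = 5.0593.

5.06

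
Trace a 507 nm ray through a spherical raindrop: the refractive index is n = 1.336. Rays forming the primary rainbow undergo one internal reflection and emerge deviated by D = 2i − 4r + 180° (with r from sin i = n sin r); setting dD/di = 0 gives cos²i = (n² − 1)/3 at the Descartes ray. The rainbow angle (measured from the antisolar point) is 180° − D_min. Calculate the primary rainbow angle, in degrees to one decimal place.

cos²i = (1.78490 − 1)/3 = 0.26163; i = arccos(0.51150) = 59.236°.
sin r = sin 59.236°/1.336 = 0.64318; r = 40.029°.
D_min = 2·59.236° − 4·40.029° + 180° = 138.356°.
Rainbow angle = 180° − D_min = 41.644°.

41.6°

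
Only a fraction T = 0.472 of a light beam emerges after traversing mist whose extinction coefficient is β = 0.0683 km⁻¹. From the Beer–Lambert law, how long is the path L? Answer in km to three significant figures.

Beer–Lambert: T = exp(−βL) ⇒ L = −ln(T)/β = −ln(0.472)/0.0683 = 0.7508/0.0683 = 10.99 km.

11.0 km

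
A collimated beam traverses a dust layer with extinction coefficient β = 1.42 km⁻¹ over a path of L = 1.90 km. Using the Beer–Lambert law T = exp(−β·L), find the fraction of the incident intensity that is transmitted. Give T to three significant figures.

0.0673

τ = β·L = 1.42 × 1.90 = 2.6980.
T = exp(−2.6980) = 0.0673.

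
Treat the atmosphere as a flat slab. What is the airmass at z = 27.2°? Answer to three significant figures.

1.12

X = sec z = 1/cos 27.2° = 1/0.8894 = 1.1243.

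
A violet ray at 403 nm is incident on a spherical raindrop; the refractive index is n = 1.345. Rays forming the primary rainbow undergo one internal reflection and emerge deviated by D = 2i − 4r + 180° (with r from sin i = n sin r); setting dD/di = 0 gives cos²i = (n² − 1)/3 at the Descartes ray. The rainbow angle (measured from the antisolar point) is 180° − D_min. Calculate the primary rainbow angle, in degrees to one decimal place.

cos²i = (1.80902 − 1)/3 = 0.26967; i = arccos(0.51930) = 58.715°.
sin r = sin 58.715°/1.345 = 0.63538; r = 39.448°.
D_min = 2·58.715° − 4·39.448° + 180° = 139.635°.
Rainbow angle = 180° − D_min = 40.365°.

40.4°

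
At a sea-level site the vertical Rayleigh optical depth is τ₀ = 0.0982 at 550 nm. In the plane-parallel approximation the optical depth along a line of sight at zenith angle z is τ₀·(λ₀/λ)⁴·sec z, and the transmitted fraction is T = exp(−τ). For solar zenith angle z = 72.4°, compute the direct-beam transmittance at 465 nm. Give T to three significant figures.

0.530

sec 72.4° = 3.3072.
τ = 0.0982 × (550/465)⁴ × 3.3072 = 0.0982 × 1.9572 × 3.3072 = 0.6356.
T = exp(−0.6356) = 0.5296.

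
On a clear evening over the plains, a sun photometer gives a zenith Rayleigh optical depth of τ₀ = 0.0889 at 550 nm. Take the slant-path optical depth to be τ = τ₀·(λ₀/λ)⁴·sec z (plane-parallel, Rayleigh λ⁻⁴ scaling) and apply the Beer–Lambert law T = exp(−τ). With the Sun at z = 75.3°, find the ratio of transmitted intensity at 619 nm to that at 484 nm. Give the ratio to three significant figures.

Airmass: sec 75.3° = 3.9408.
τ(619 nm) = 0.0889 × (550/619)⁴ × 3.9408 = 0.0889 × 0.6233 × 3.9408 = 0.2184.
τ(484 nm) = 0.0889 × (550/484)⁴ × 3.9408 = 0.0889 × 1.6675 × 3.9408 = 0.5842.
T(619)/T(484) = exp(τ_B − τ_A) = exp(0.3658) = 1.4417.

1.44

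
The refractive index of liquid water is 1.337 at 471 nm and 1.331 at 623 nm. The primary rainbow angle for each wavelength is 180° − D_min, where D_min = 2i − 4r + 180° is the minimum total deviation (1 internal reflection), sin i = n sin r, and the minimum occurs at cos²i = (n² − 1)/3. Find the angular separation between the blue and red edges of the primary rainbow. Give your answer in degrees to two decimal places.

0.87°

At 471 nm (n = 1.337): cos²i = 0.26252 → i = 59.178°, r = 39.964°, D_min = 138.500°, rainbow angle = 41.500°.
At 623 nm (n = 1.331): cos²i = 0.25719 → i = 59.527°, r = 40.356°, D_min = 137.630°, rainbow angle = 42.370°.
Angular width = |41.500° − 42.370°| = 0.870°.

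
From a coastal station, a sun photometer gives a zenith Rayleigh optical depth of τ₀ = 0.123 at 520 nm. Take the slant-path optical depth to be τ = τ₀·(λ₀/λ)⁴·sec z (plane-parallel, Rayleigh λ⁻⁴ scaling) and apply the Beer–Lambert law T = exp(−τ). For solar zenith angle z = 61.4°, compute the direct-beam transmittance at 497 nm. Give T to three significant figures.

0.735

sec 61.4° = 2.0890.
τ = 0.123 × (520/497)⁴ × 2.0890 = 0.123 × 1.1984 × 2.0890 = 0.3079.
T = exp(−0.3079) = 0.7350.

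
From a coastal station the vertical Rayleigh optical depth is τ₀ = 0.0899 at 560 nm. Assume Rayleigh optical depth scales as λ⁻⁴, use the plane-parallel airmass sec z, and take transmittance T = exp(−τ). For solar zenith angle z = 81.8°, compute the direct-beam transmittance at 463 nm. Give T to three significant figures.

0.260

sec 81.8° = 7.0112.
τ = 0.0899 × (560/463)⁴ × 7.0112 = 0.0899 × 2.1401 × 7.0112 = 1.3489.
T = exp(−1.3489) = 0.2595.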